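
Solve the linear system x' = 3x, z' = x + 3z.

x(t) = C_2e^(3t), z(t) = C_1e^(3t) + C_2te^(3t) - 3C_2e^(3t)

Coefficient matrix A = [[3, 0], [1, 3]].
Characteristic polynomial det(A - λI) = λ^2 - 6λ + 9 = 0.
Single eigenvalue λ = 3 with algebraic multiplicity 2.
Eigenvector v = (0,1); generalized eigenvector w with (A-λI)w=v is (1,-3).
General solution: e^(3t)[C_1·v + C_2·(t·v + w)].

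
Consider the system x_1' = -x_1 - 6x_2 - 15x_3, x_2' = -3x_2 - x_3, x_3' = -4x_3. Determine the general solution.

Coefficient matrix A = [[-1, -6, -15], [0, -3, -1], [0, 0, -4]].
det(A - λI) = 0 gives eigenvalues λ = -3, -1, -4.
For λ=-3: eigenvector (3,1,0).
For λ=-1: eigenvector (1,0,0).
For λ=-4: eigenvector (7,1,1).
General solution: C_1e^(-3t)(3,1,0) + C_2e^(-t)(1,0,0) + C_3e^(-4t)(7,1,1).

x_1(t) = 3C_1e^(-3t) + C_2e^(-t) + 7C_3e^(-4t), x_2(t) = C_1e^(-3t) + C_3e^(-4t), x_3(t) = C_3e^(-4t)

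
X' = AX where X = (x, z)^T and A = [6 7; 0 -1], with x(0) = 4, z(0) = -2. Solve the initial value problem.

Coefficient matrix A = [[6, 7], [0, -1]].
Characteristic polynomial det(A - λI) = λ^2 - 5λ - 6 = 0.
Eigenvalues λ = -1, 6.
For λ=-1: (A-λI) row 1 is [7, 7], so an eigenvector is (1, -1).
For λ=6: (A-λI) row 1 is [0, 7], so an eigenvector is (1, 0).
General solution: C_1e^(-t)(1,-1) + C_2e^(6t)(1,0).
Applying x(0)=4, z(0)=-2 gives C_1=2, C_2=2.

x(t) = 2e^(6t) + 2e^(-t), z(t) = -2e^(-t)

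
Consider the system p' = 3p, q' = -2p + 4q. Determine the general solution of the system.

p(t) = C_1e^(3t), q(t) = 2C_1e^(3t) - C_2e^(4t)

Coefficient matrix A = [[3, 0], [-2, 4]].
Characteristic polynomial det(A - λI) = λ^2 - 7λ + 12 = 0.
Eigenvalues λ = 3, 4.
For λ=3: (A-λI) row 2 is [-2, 1], so an eigenvector is (1, 2).
For λ=4: (A-λI) row 1 is [-1, 0], so an eigenvector is (0, -1).
General solution: C_1e^(3t)(1,2) + C_2e^(4t)(0,-1).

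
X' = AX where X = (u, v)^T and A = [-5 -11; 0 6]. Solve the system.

u(t) = c_1e^(6t) + c_2e^(-5t), v(t) = -c_1e^(6t)

Coefficient matrix A = [[-5, -11], [0, 6]].
Characteristic polynomial det(A - λI) = λ^2 - λ - 30 = 0.
Eigenvalues λ = 6, -5.
For λ=6: (A-λI) row 1 is [-11, -11], so an eigenvector is (1, -1).
For λ=-5: (A-λI) row 1 is [0, -11], so an eigenvector is (1, 0).
General solution: c_1e^(6t)(1,-1) + c_2e^(-5t)(1,0).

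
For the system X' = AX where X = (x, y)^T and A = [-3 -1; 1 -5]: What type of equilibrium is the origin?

A = [[-3,-1],[1,-5]]; det(A-λI) = λ^2 + 8λ + 16.
repeated λ = -4 with a single eigenvector.

stable improper node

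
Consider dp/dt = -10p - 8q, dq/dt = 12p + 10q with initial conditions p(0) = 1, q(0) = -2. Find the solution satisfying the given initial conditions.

Coefficient matrix A = [[-10, -8], [12, 10]].
Characteristic polynomial det(A - λI) = λ^2 - 4 = 0.
Eigenvalues λ = -2, 2.
For λ=-2: (A-λI) row 1 is [-8, -8], so an eigenvector is (1, -1).
For λ=2: (A-λI) row 1 is [-12, -8], so an eigenvector is (2, -3).
General solution: K_1e^(-2t)(1,-1) + K_2e^(2t)(2,-3).
Applying p(0)=1, q(0)=-2 gives K_1=-1, K_2=1.

p(t) = 2e^(2t) - e^(-2t), q(t) = -3e^(2t) + e^(-2t)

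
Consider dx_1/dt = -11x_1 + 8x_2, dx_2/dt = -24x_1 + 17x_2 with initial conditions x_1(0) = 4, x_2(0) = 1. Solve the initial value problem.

Coefficient matrix A = [[-11, 8], [-24, 17]].
Characteristic polynomial det(A - λI) = λ^2 - 6λ + 5 = 0.
Eigenvalues λ = 1, 5.
For λ=1: (A-λI) row 1 is [-12, 8], so an eigenvector is (-2, -3).
For λ=5: (A-λI) row 1 is [-16, 8], so an eigenvector is (1, 2).
General solution: K_1e^(t)(-2,-3) + K_2e^(5t)(1,2).
Applying x_1(0)=4, x_2(0)=1 gives K_1=-7, K_2=-10.

x_1(t) = -10e^(5t) + 14e^(t), x_2(t) = -20e^(5t) + 21e^(t)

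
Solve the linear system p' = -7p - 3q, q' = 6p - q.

p(t) = -C_1e^(-4t)sin(3t) + C_2e^(-4t)cos(3t), q(t) = C_1e^(-4t)sin(3t) + C_1e^(-4t)cos(3t) + C_2e^(-4t)sin(3t) - C_2e^(-4t)cos(3t)

Coefficient matrix A = [[-7, -3], [6, -1]].
Characteristic polynomial det(A - λI) = λ^2 + 8λ + 25 = 0.
Eigenvalues λ = -4 ± 3i (complex conjugate pair).
For λ=-4+3i: an eigenvector is (0,1) - i(-1,1) = (0 + i, 1 - i).
A real fundamental pair from Re and Im of e^((-4+3i)t)v: X_1 = e^(-4t)(cos(3t)·(0,1) + sin(3t)·(-1,1)), X_2 = e^(-4t)(sin(3t)·(0,1) - cos(3t)·(-1,1)).
General solution: C_1X_1 + C_2X_2.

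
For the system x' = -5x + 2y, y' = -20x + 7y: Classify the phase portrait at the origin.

A = [[-5,2],[-20,7]]; det(A-λI) = λ^2 - 2λ + 5.
λ = 1 ± 2i: positive real part.

unstable spiral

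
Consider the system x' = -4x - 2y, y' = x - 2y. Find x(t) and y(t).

x(t) = K_1e^(-3t)sin(t) + K_1e^(-3t)cos(t) + K_2e^(-3t)sin(t) - K_2e^(-3t)cos(t), y(t) = -K_1e^(-3t)cos(t) - K_2e^(-3t)sin(t)

Coefficient matrix A = [[-4, -2], [1, -2]].
Characteristic polynomial det(A - λI) = λ^2 + 6λ + 10 = 0.
Eigenvalues λ = -3 ± i (complex conjugate pair).
For λ=-3+i: an eigenvector is (1,-1) - i(1,0) = (1 - i, -1).
A real fundamental pair from Re and Im of e^((-3+i)t)v: X_1 = e^(-3t)(cos(t)·(1,-1) + sin(t)·(1,0)), X_2 = e^(-3t)(sin(t)·(1,-1) - cos(t)·(1,0)).
General solution: K_1X_1 + K_2X_2.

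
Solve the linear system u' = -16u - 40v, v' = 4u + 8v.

Coefficient matrix A = [[-16, -40], [4, 8]].
Characteristic polynomial det(A - λI) = λ^2 + 8λ + 32 = 0.
Eigenvalues λ = -4 ± 4i (complex conjugate pair).
For λ=-4+4i: an eigenvector is (-3,1) - i(-1,0) = (-3 + i, 1).
A real fundamental pair from Re and Im of e^((-4+4i)t)v: X_1 = e^(-4t)(cos(4t)·(-3,1) + sin(4t)·(-1,0)), X_2 = e^(-4t)(sin(4t)·(-3,1) - cos(4t)·(-1,0)).
General solution: C_1X_1 + C_2X_2.

u(t) = -C_1e^(-4t)sin(4t) - 3C_1e^(-4t)cos(4t) - 3C_2e^(-4t)sin(4t) + C_2e^(-4t)cos(4t), v(t) = C_1e^(-4t)cos(4t) + C_2e^(-4t)sin(4t)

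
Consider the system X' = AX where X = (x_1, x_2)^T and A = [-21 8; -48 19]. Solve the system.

Coefficient matrix A = [[-21, 8], [-48, 19]].
Characteristic polynomial det(A - λI) = λ^2 + 2λ - 15 = 0.
Eigenvalues λ = -5, 3.
For λ=-5: (A-λI) row 1 is [-16, 8], so an eigenvector is (-1, -2).
For λ=3: (A-λI) row 1 is [-24, 8], so an eigenvector is (-1, -3).
General solution: K_1e^(-5t)(-1,-2) + K_2e^(3t)(-1,-3).

x_1(t) = -K_1e^(-5t) - K_2e^(3t), x_2(t) = -2K_1e^(-5t) - 3K_2e^(3t)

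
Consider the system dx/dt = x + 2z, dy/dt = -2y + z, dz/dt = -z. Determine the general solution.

x(t) = -C_1e^(-t) + C_3e^(t), y(t) = C_1e^(-t) + C_2e^(-2t), z(t) = C_1e^(-t)

Coefficient matrix A = [[1, 0, 2], [0, -2, 1], [0, 0, -1]].
det(A - λI) = 0 gives eigenvalues λ = -1, -2, 1.
For λ=-1: eigenvector (-1,1,1).
For λ=-2: eigenvector (0,1,0).
For λ=1: eigenvector (1,0,0).
General solution: C_1e^(-t)(-1,1,1) + C_2e^(-2t)(0,1,0) + C_3e^(t)(1,0,0).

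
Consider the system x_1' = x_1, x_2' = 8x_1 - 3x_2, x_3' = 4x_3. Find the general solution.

x_1(t) = c_1e^(t), x_2(t) = 2c_1e^(t) + c_2e^(-3t), x_3(t) = c_3e^(4t)

Coefficient matrix A = [[1, 0, 0], [8, -3, 0], [0, 0, 4]].
det(A - λI) = 0 gives eigenvalues λ = 1, -3, 4.
For λ=1: eigenvector (1,2,0).
For λ=-3: eigenvector (0,1,0).
For λ=4: eigenvector (0,0,1).
General solution: c_1e^(t)(1,2,0) + c_2e^(-3t)(0,1,0) + c_3e^(4t)(0,0,1).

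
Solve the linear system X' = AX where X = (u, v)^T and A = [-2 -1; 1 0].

Coefficient matrix A = [[-2, -1], [1, 0]].
Characteristic polynomial det(A - λI) = λ^2 + 2λ + 1 = 0.
Single eigenvalue λ = -1 with algebraic multiplicity 2.
Eigenvector v = (1,-1); generalized eigenvector w with (A-λI)w=v is (2,-3).
General solution: e^(-t)[K_1·v + K_2·(t·v + w)].

u(t) = K_1e^(-t) + K_2te^(-t) + 2K_2e^(-t), v(t) = -K_1e^(-t) - K_2te^(-t) - 3K_2e^(-t)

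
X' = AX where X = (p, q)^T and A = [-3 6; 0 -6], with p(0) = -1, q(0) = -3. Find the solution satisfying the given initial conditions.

Coefficient matrix A = [[-3, 6], [0, -6]].
Characteristic polynomial det(A - λI) = λ^2 + 9λ + 18 = 0.
Eigenvalues λ = -3, -6.
For λ=-3: (A-λI) row 1 is [0, 6], so an eigenvector is (1, 0).
For λ=-6: (A-λI) row 1 is [3, 6], so an eigenvector is (-2, 1).
General solution: K_1e^(-3t)(1,0) + K_2e^(-6t)(-2,1).
Applying p(0)=-1, q(0)=-3 gives K_1=-7, K_2=-3.

p(t) = -7e^(-3t) + 6e^(-6t), q(t) = -3e^(-6t)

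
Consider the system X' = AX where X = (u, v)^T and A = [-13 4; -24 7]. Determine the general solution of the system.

Coefficient matrix A = [[-13, 4], [-24, 7]].
Characteristic polynomial det(A - λI) = λ^2 + 6λ + 5 = 0.
Eigenvalues λ = -1, -5.
For λ=-1: (A-λI) row 1 is [-12, 4], so an eigenvector is (-1, -3).
For λ=-5: (A-λI) row 1 is [-8, 4], so an eigenvector is (-1, -2).
General solution: K_1e^(-t)(-1,-3) + K_2e^(-5t)(-1,-2).

u(t) = -K_1e^(-t) - K_2e^(-5t), v(t) = -3K_1e^(-t) - 2K_2e^(-5t)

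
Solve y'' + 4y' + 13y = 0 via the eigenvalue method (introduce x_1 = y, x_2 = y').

Let x_1 = y, x_2 = y'. Then x_1' = x_2 and x_2' = -13x_1 - 4x_2.
A = [[0,1],[-13,-4]]; det(A-λI) = λ^2 + 4λ + 13.
Eigenvalues λ = -2 ± 3i.

y(t) = K_1e^(-2t)cos(3t) + K_2e^(-2t)sin(3t)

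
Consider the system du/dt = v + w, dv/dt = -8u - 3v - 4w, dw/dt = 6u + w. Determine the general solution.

Coefficient matrix A = [[0, 1, 1], [-8, -3, -4], [6, 0, 1]].
det(A - λI) = 0 gives eigenvalues λ = -2, -1, 1.
For λ=-2: eigenvector (1,0,-2).
For λ=-1: eigenvector (1,2,-3).
For λ=1: eigenvector (0,-1,1).
General solution: K_1e^(-2t)(1,0,-2) + K_2e^(-t)(1,2,-3) + K_3e^(t)(0,-1,1).

u(t) = K_1e^(-2t) + K_2e^(-t), v(t) = 2K_2e^(-t) - K_3e^(t), w(t) = -2K_1e^(-2t) - 3K_2e^(-t) + K_3e^(t)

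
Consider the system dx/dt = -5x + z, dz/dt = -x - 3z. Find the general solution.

x(t) = -K_1e^(-4t) - K_2te^(-4t) - K_2e^(-4t), z(t) = -K_1e^(-4t) - K_2te^(-4t) - 2K_2e^(-4t)

Coefficient matrix A = [[-5, 1], [-1, -3]].
Characteristic polynomial det(A - λI) = λ^2 + 8λ + 16 = 0.
Single eigenvalue λ = -4 with algebraic multiplicity 2.
Eigenvector v = (-1,-1); generalized eigenvector w with (A-λI)w=v is (-1,-2).
General solution: e^(-4t)[K_1·v + K_2·(t·v + w)].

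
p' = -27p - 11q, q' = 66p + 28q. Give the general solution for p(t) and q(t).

p(t) = K_1e^(6t) - K_2e^(-5t), q(t) = -3K_1e^(6t) + 2K_2e^(-5t)

Coefficient matrix A = [[-27, -11], [66, 28]].
Characteristic polynomial det(A - λI) = λ^2 - λ - 30 = 0.
Eigenvalues λ = 6, -5.
For λ=6: (A-λI) row 1 is [-33, -11], so an eigenvector is (1, -3).
For λ=-5: (A-λI) row 1 is [-22, -11], so an eigenvector is (-1, 2).
General solution: K_1e^(6t)(1,-3) + K_2e^(-5t)(-1,2).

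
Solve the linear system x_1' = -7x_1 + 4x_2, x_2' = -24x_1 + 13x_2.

x_1(t) = c_1e^(5t) - c_2e^(t), x_2(t) = 3c_1e^(5t) - 2c_2e^(t)

Coefficient matrix A = [[-7, 4], [-24, 13]].
Characteristic polynomial det(A - λI) = λ^2 - 6λ + 5 = 0.
Eigenvalues λ = 5, 1.
For λ=5: (A-λI) row 1 is [-12, 4], so an eigenvector is (1, 3).
For λ=1: (A-λI) row 1 is [-8, 4], so an eigenvector is (-1, -2).
General solution: c_1e^(5t)(1,3) + c_2e^(t)(-1,-2).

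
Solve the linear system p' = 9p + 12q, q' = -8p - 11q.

Coefficient matrix A = [[9, 12], [-8, -11]].
Characteristic polynomial det(A - λI) = λ^2 + 2λ - 3 = 0.
Eigenvalues λ = 1, -3.
For λ=1: (A-λI) row 1 is [8, 12], so an eigenvector is (-3, 2).
For λ=-3: (A-λI) row 1 is [12, 12], so an eigenvector is (-1, 1).
General solution: K_1e^(t)(-3,2) + K_2e^(-3t)(-1,1).

p(t) = -3K_1e^(t) - K_2e^(-3t), q(t) = 2K_1e^(t) + K_2e^(-3t)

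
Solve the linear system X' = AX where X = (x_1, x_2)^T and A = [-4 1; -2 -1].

x_1(t) = C_1e^(-3t) + C_2e^(-2t), x_2(t) = C_1e^(-3t) + 2C_2e^(-2t)

Coefficient matrix A = [[-4, 1], [-2, -1]].
Characteristic polynomial det(A - λI) = λ^2 + 5λ + 6 = 0.
Eigenvalues λ = -3, -2.
For λ=-3: (A-λI) row 1 is [-1, 1], so an eigenvector is (1, 1).
For λ=-2: (A-λI) row 1 is [-2, 1], so an eigenvector is (1, 2).
General solution: C_1e^(-3t)(1,1) + C_2e^(-2t)(1,2).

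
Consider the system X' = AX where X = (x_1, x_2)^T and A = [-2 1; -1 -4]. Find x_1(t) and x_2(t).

Coefficient matrix A = [[-2, 1], [-1, -4]].
Characteristic polynomial det(A - λI) = λ^2 + 6λ + 9 = 0.
Single eigenvalue λ = -3 with algebraic multiplicity 2.
Eigenvector v = (1,-1); generalized eigenvector w with (A-λI)w=v is (3,-2).
General solution: e^(-3t)[c_1·v + c_2·(t·v + w)].

x_1(t) = c_1e^(-3t) + c_2te^(-3t) + 3c_2e^(-3t), x_2(t) = -c_1e^(-3t) - c_2te^(-3t) - 2c_2e^(-3t)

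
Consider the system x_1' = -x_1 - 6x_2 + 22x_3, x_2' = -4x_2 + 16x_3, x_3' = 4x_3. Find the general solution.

x_1(t) = 2K_1e^(4t) + K_2e^(-t) - 2K_3e^(-4t), x_2(t) = 2K_1e^(4t) - K_3e^(-4t), x_3(t) = K_1e^(4t)

Coefficient matrix A = [[-1, -6, 22], [0, -4, 16], [0, 0, 4]].
det(A - λI) = 0 gives eigenvalues λ = 4, -1, -4.
For λ=4: eigenvector (2,2,1).
For λ=-1: eigenvector (1,0,0).
For λ=-4: eigenvector (-2,-1,0).
General solution: K_1e^(4t)(2,2,1) + K_2e^(-t)(1,0,0) + K_3e^(-4t)(-2,-1,0).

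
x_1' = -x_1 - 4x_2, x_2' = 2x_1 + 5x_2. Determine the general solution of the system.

x_1(t) = K_1e^(3t) + 2K_2e^(t), x_2(t) = -K_1e^(3t) - K_2e^(t)

Coefficient matrix A = [[-1, -4], [2, 5]].
Characteristic polynomial det(A - λI) = λ^2 - 4λ + 3 = 0.
Eigenvalues λ = 3, 1.
For λ=3: (A-λI) row 1 is [-4, -4], so an eigenvector is (1, -1).
For λ=1: (A-λI) row 1 is [-2, -4], so an eigenvector is (2, -1).
General solution: K_1e^(3t)(1,-1) + K_2e^(t)(2,-1).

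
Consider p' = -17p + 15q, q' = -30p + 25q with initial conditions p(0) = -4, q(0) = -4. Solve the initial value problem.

p(t) = 8e^(4t)sin(3t) - 4e^(4t)cos(3t), q(t) = 12e^(4t)sin(3t) - 4e^(4t)cos(3t)

Coefficient matrix A = [[-17, 15], [-30, 25]].
Characteristic polynomial det(A - λI) = λ^2 - 8λ + 25 = 0.
Eigenvalues λ = 4 ± 3i (complex conjugate pair).
For λ=4+3i: an eigenvector is (1,1) - i(-2,-3) = (1 + 2i, 1 + 3i).
A real fundamental pair from Re and Im of e^((4+3i)t)v: X_1 = e^(4t)(cos(3t)·(1,1) + sin(3t)·(-2,-3)), X_2 = e^(4t)(sin(3t)·(1,1) - cos(3t)·(-2,-3)).
General solution: c_1X_1 + c_2X_2.
Applying p(0)=-4, q(0)=-4 gives c_1=-4, c_2=0.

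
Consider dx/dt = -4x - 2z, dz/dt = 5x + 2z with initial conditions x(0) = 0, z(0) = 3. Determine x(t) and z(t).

Coefficient matrix A = [[-4, -2], [5, 2]].
Characteristic polynomial det(A - λI) = λ^2 + 2λ + 2 = 0.
Eigenvalues λ = -1 ± i (complex conjugate pair).
For λ=-1+i: an eigenvector is (-1,2) - i(-1,1) = (-1 + i, 2 - i).
A real fundamental pair from Re and Im of e^((-1+i)t)v: X_1 = e^(-t)(cos(t)·(-1,2) + sin(t)·(-1,1)), X_2 = e^(-t)(sin(t)·(-1,2) - cos(t)·(-1,1)).
General solution: C_1X_1 + C_2X_2.
Applying x(0)=0, z(0)=3 gives C_1=3, C_2=3.

x(t) = -6e^(-t)sin(t), z(t) = 9e^(-t)sin(t) + 3e^(-t)cos(t)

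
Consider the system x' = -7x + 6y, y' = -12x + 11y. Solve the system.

Coefficient matrix A = [[-7, 6], [-12, 11]].
Characteristic polynomial det(A - λI) = λ^2 - 4λ - 5 = 0.
Eigenvalues λ = 5, -1.
For λ=5: (A-λI) row 1 is [-12, 6], so an eigenvector is (-1, -2).
For λ=-1: (A-λI) row 1 is [-6, 6], so an eigenvector is (-1, -1).
General solution: C_1e^(5t)(-1,-2) + C_2e^(-t)(-1,-1).

x(t) = -C_1e^(5t) - C_2e^(-t), y(t) = -2C_1e^(5t) - C_2e^(-t)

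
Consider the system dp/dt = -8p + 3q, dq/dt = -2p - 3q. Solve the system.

p(t) = -C_1e^(-5t) - 3C_2e^(-6t), q(t) = -C_1e^(-5t) - 2C_2e^(-6t)

Coefficient matrix A = [[-8, 3], [-2, -3]].
Characteristic polynomial det(A - λI) = λ^2 + 11λ + 30 = 0.
Eigenvalues λ = -5, -6.
For λ=-5: (A-λI) row 1 is [-3, 3], so an eigenvector is (-1, -1).
For λ=-6: (A-λI) row 1 is [-2, 3], so an eigenvector is (-3, -2).
General solution: C_1e^(-5t)(-1,-1) + C_2e^(-6t)(-3,-2).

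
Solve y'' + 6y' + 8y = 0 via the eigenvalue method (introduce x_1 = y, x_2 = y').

y(t) = c_1e^(-2t) + c_2e^(-4t)

Let x_1 = y, x_2 = y'. Then x_1' = x_2 and x_2' = -8x_1 - 6x_2.
A = [[0,1],[-8,-6]]; det(A-λI) = λ^2 + 6λ + 8.
Eigenvalues λ = -2, -4 with eigenvectors (1,-2), (1,-4).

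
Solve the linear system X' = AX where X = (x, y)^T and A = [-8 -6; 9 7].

Coefficient matrix A = [[-8, -6], [9, 7]].
Characteristic polynomial det(A - λI) = λ^2 + λ - 2 = 0.
Eigenvalues λ = -2, 1.
For λ=-2: (A-λI) row 1 is [-6, -6], so an eigenvector is (1, -1).
For λ=1: (A-λI) row 1 is [-9, -6], so an eigenvector is (-2, 3).
General solution: C_1e^(-2t)(1,-1) + C_2e^(t)(-2,3).

x(t) = C_1e^(-2t) - 2C_2e^(t), y(t) = -C_1e^(-2t) + 3C_2e^(t)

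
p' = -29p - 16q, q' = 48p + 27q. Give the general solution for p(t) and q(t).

p(t) = K_1e^(3t) - 2K_2e^(-5t), q(t) = -2K_1e^(3t) + 3K_2e^(-5t)

Coefficient matrix A = [[-29, -16], [48, 27]].
Characteristic polynomial det(A - λI) = λ^2 + 2λ - 15 = 0.
Eigenvalues λ = 3, -5.
For λ=3: (A-λI) row 1 is [-32, -16], so an eigenvector is (1, -2).
For λ=-5: (A-λI) row 1 is [-24, -16], so an eigenvector is (-2, 3).
General solution: K_1e^(3t)(1,-2) + K_2e^(-5t)(-2,3).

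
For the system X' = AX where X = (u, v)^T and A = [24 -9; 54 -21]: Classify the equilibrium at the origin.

A = [[24,-9],[54,-21]]; det(A-λI) = λ^2 - 3λ - 18.
λ = 6, -3: opposite signs.

saddle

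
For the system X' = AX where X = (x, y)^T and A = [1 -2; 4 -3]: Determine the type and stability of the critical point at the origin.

stable spiral

A = [[1,-2],[4,-3]]; det(A-λI) = λ^2 + 2λ + 5.
λ = -1 ± 2i: negative real part.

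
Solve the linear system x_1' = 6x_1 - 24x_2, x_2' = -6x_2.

Coefficient matrix A = [[6, -24], [0, -6]].
Characteristic polynomial det(A - λI) = λ^2 - 36 = 0.
Eigenvalues λ = 6, -6.
For λ=6: (A-λI) row 1 is [0, -24], so an eigenvector is (1, 0).
For λ=-6: (A-λI) row 1 is [12, -24], so an eigenvector is (-2, -1).
General solution: K_1e^(6t)(1,0) + K_2e^(-6t)(-2,-1).

x_1(t) = K_1e^(6t) - 2K_2e^(-6t), x_2(t) = -K_2e^(-6t)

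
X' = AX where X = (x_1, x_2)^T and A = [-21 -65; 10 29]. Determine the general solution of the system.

x_1(t) = 2C_1e^(4t)sin(5t) - 3C_1e^(4t)cos(5t) - 3C_2e^(4t)sin(5t) - 2C_2e^(4t)cos(5t), x_2(t) = -C_1e^(4t)sin(5t) + C_1e^(4t)cos(5t) + C_2e^(4t)sin(5t) + C_2e^(4t)cos(5t)

Coefficient matrix A = [[-21, -65], [10, 29]].
Characteristic polynomial det(A - λI) = λ^2 - 8λ + 41 = 0.
Eigenvalues λ = 4 ± 5i (complex conjugate pair).
For λ=4+5i: an eigenvector is (-3,1) - i(2,-1) = (-3 - 2i, 1 + i).
A real fundamental pair from Re and Im of e^((4+5i)t)v: X_1 = e^(4t)(cos(5t)·(-3,1) + sin(5t)·(2,-1)), X_2 = e^(4t)(sin(5t)·(-3,1) - cos(5t)·(2,-1)).
General solution: C_1X_1 + C_2X_2.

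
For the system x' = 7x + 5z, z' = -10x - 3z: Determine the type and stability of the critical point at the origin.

unstable spiral

A = [[7,5],[-10,-3]]; det(A-λI) = λ^2 - 4λ + 29.
λ = 2 ± 5i: positive real part.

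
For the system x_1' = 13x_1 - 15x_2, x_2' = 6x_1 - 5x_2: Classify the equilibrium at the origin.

A = [[13,-15],[6,-5]]; det(A-λI) = λ^2 - 8λ + 25.
λ = 4 ± 3i: positive real part.

unstable spiral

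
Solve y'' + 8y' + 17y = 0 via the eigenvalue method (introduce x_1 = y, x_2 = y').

y(t) = C_1e^(-4t)cos(t) + C_2e^(-4t)sin(t)

Let x_1 = y, x_2 = y'. Then x_1' = x_2 and x_2' = -17x_1 - 8x_2.
A = [[0,1],[-17,-8]]; det(A-λI) = λ^2 + 8λ + 17.
Eigenvalues λ = -4 ± i.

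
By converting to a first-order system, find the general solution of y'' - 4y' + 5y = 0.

Let x_1 = y, x_2 = y'. Then x_1' = x_2 and x_2' = -5x_1 + 4x_2.
A = [[0,1],[-5,4]]; det(A-λI) = λ^2 - 4λ + 5.
Eigenvalues λ = 2 ± i.

y(t) = K_1e^(2t)cos(t) + K_2e^(2t)sin(t)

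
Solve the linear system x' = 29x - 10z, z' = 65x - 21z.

x(t) = -c_1e^(4t)sin(5t) - c_1e^(4t)cos(5t) - c_2e^(4t)sin(5t) + c_2e^(4t)cos(5t), z(t) = -3c_1e^(4t)sin(5t) - 2c_1e^(4t)cos(5t) - 2c_2e^(4t)sin(5t) + 3c_2e^(4t)cos(5t)

Coefficient matrix A = [[29, -10], [65, -21]].
Characteristic polynomial det(A - λI) = λ^2 - 8λ + 41 = 0.
Eigenvalues λ = 4 ± 5i (complex conjugate pair).
For λ=4+5i: an eigenvector is (-1,-2) - i(-1,-3) = (-1 + i, -2 + 3i).
A real fundamental pair from Re and Im of e^((4+5i)t)v: X_1 = e^(4t)(cos(5t)·(-1,-2) + sin(5t)·(-1,-3)), X_2 = e^(4t)(sin(5t)·(-1,-2) - cos(5t)·(-1,-3)).
General solution: c_1X_1 + c_2X_2.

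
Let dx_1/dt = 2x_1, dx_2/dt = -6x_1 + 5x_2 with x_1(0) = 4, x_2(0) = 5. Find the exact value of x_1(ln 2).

A = [[2,0],[-6,5]]; eigenvalues λ = 5, 2.
Eigenvectors: (0,1) for λ=5, (-1,-2) for λ=2.
From the initial condition, c_1 = -3, c_2 = -4.
x_1(ln 2) = (-3)(2^5)(0) + (-4)(2^2)(-1) = 16.

16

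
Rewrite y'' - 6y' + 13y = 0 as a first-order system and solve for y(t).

y(t) = c_1e^(3t)cos(2t) + c_2e^(3t)sin(2t)

Let x_1 = y, x_2 = y'. Then x_1' = x_2 and x_2' = -13x_1 + 6x_2.
A = [[0,1],[-13,6]]; det(A-λI) = λ^2 - 6λ + 13.
Eigenvalues λ = 3 ± 2i.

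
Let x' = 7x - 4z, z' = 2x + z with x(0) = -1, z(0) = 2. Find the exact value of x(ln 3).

-1323

A = [[7,-4],[2,1]]; eigenvalues λ = 3, 5.
Eigenvectors: (1,1) for λ=3, (2,1) for λ=5.
From the initial condition, c_1 = 5, c_2 = -3.
x(ln 3) = (5)(3^3)(1) + (-3)(3^5)(2) = -1323.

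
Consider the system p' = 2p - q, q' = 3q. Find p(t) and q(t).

Coefficient matrix A = [[2, -1], [0, 3]].
Characteristic polynomial det(A - λI) = λ^2 - 5λ + 6 = 0.
Eigenvalues λ = 3, 2.
For λ=3: (A-λI) row 1 is [-1, -1], so an eigenvector is (1, -1).
For λ=2: (A-λI) row 1 is [0, -1], so an eigenvector is (1, 0).
General solution: c_1e^(3t)(1,-1) + c_2e^(2t)(1,0).

p(t) = c_1e^(3t) + c_2e^(2t), q(t) = -c_1e^(3t)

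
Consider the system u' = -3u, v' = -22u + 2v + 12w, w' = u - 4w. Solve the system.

u(t) = c_1e^(-3t), v(t) = 2c_1e^(-3t) - 2c_2e^(-4t) + c_3e^(2t), w(t) = c_1e^(-3t) + c_2e^(-4t)

Coefficient matrix A = [[-3, 0, 0], [-22, 2, 12], [1, 0, -4]].
det(A - λI) = 0 gives eigenvalues λ = -3, -4, 2.
For λ=-3: eigenvector (1,2,1).
For λ=-4: eigenvector (0,-2,1).
For λ=2: eigenvector (0,1,0).
General solution: c_1e^(-3t)(1,2,1) + c_2e^(-4t)(0,-2,1) + c_3e^(2t)(0,1,0).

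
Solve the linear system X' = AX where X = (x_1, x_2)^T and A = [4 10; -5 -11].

x_1(t) = K_1e^(-6t) + 2K_2e^(-t), x_2(t) = -K_1e^(-6t) - K_2e^(-t)

Coefficient matrix A = [[4, 10], [-5, -11]].
Characteristic polynomial det(A - λI) = λ^2 + 7λ + 6 = 0.
Eigenvalues λ = -6, -1.
For λ=-6: (A-λI) row 1 is [10, 10], so an eigenvector is (1, -1).
For λ=-1: (A-λI) row 1 is [5, 10], so an eigenvector is (2, -1).
General solution: K_1e^(-6t)(1,-1) + K_2e^(-t)(2,-1).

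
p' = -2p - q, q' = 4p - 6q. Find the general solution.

Coefficient matrix A = [[-2, -1], [4, -6]].
Characteristic polynomial det(A - λI) = λ^2 + 8λ + 16 = 0.
Single eigenvalue λ = -4 with algebraic multiplicity 2.
Eigenvector v = (1,2); generalized eigenvector w with (A-λI)w=v is (2,3).
General solution: e^(-4t)[c_1·v + c_2·(t·v + w)].

p(t) = c_1e^(-4t) + c_2te^(-4t) + 2c_2e^(-4t), q(t) = 2c_1e^(-4t) + 2c_2te^(-4t) + 3c_2e^(-4t)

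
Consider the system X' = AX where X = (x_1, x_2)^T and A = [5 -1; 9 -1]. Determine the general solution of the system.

Coefficient matrix A = [[5, -1], [9, -1]].
Characteristic polynomial det(A - λI) = λ^2 - 4λ + 4 = 0.
Single eigenvalue λ = 2 with algebraic multiplicity 2.
Eigenvector v = (-1,-3); generalized eigenvector w with (A-λI)w=v is (0,1).
General solution: e^(2t)[C_1·v + C_2·(t·v + w)].

x_1(t) = -C_1e^(2t) - C_2te^(2t), x_2(t) = -3C_1e^(2t) - 3C_2te^(2t) + C_2e^(2t)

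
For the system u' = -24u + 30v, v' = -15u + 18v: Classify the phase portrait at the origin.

A = [[-24,30],[-15,18]]; det(A-λI) = λ^2 + 6λ + 18.
λ = -3 ± 3i: negative real part.

stable spiral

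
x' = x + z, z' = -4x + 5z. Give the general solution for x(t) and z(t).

Coefficient matrix A = [[1, 1], [-4, 5]].
Characteristic polynomial det(A - λI) = λ^2 - 6λ + 9 = 0.
Single eigenvalue λ = 3 with algebraic multiplicity 2.
Eigenvector v = (-1,-2); generalized eigenvector w with (A-λI)w=v is (2,3).
General solution: e^(3t)[c_1·v + c_2·(t·v + w)].

x(t) = -c_1e^(3t) - c_2te^(3t) + 2c_2e^(3t), z(t) = -2c_1e^(3t) - 2c_2te^(3t) + 3c_2e^(3t)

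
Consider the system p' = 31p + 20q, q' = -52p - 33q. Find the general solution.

Coefficient matrix A = [[31, 20], [-52, -33]].
Characteristic polynomial det(A - λI) = λ^2 + 2λ + 17 = 0.
Eigenvalues λ = -1 ± 4i (complex conjugate pair).
For λ=-1+4i: an eigenvector is (2,-3) - i(1,-2) = (2 - i, -3 + 2i).
A real fundamental pair from Re and Im of e^((-1+4i)t)v: X_1 = e^(-t)(cos(4t)·(2,-3) + sin(4t)·(1,-2)), X_2 = e^(-t)(sin(4t)·(2,-3) - cos(4t)·(1,-2)).
General solution: C_1X_1 + C_2X_2.

p(t) = C_1e^(-t)sin(4t) + 2C_1e^(-t)cos(4t) + 2C_2e^(-t)sin(4t) - C_2e^(-t)cos(4t), q(t) = -2C_1e^(-t)sin(4t) - 3C_1e^(-t)cos(4t) - 3C_2e^(-t)sin(4t) + 2C_2e^(-t)cos(4t)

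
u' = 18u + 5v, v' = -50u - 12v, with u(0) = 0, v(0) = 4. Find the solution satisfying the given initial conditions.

Coefficient matrix A = [[18, 5], [-50, -12]].
Characteristic polynomial det(A - λI) = λ^2 - 6λ + 34 = 0.
Eigenvalues λ = 3 ± 5i (complex conjugate pair).
For λ=3+5i: an eigenvector is (0,1) - i(1,-3) = (0 - i, 1 + 3i).
A real fundamental pair from Re and Im of e^((3+5i)t)v: X_1 = e^(3t)(cos(5t)·(0,1) + sin(5t)·(1,-3)), X_2 = e^(3t)(sin(5t)·(0,1) - cos(5t)·(1,-3)).
General solution: c_1X_1 + c_2X_2.
Applying u(0)=0, v(0)=4 gives c_1=4, c_2=0.

u(t) = 4e^(3t)sin(5t), v(t) = -12e^(3t)sin(5t) + 4e^(3t)cos(5t)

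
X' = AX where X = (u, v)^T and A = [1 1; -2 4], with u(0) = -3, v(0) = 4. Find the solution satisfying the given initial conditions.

Coefficient matrix A = [[1, 1], [-2, 4]].
Characteristic polynomial det(A - λI) = λ^2 - 5λ + 6 = 0.
Eigenvalues λ = 2, 3.
For λ=2: (A-λI) row 1 is [-1, 1], so an eigenvector is (1, 1).
For λ=3: (A-λI) row 1 is [-2, 1], so an eigenvector is (-1, -2).
General solution: K_1e^(2t)(1,1) + K_2e^(3t)(-1,-2).
Applying u(0)=-3, v(0)=4 gives K_1=-10, K_2=-7.

u(t) = 7e^(3t) - 10e^(2t), v(t) = 14e^(3t) - 10e^(2t)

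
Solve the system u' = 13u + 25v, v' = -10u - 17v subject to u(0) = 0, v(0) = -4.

u(t) = -20e^(-2t)sin(5t), v(t) = 12e^(-2t)sin(5t) - 4e^(-2t)cos(5t)

Coefficient matrix A = [[13, 25], [-10, -17]].
Characteristic polynomial det(A - λI) = λ^2 + 4λ + 29 = 0.
Eigenvalues λ = -2 ± 5i (complex conjugate pair).
For λ=-2+5i: an eigenvector is (1,-1) - i(-2,1) = (1 + 2i, -1 - i).
A real fundamental pair from Re and Im of e^((-2+5i)t)v: X_1 = e^(-2t)(cos(5t)·(1,-1) + sin(5t)·(-2,1)), X_2 = e^(-2t)(sin(5t)·(1,-1) - cos(5t)·(-2,1)).
General solution: C_1X_1 + C_2X_2.
Applying u(0)=0, v(0)=-4 gives C_1=8, C_2=-4.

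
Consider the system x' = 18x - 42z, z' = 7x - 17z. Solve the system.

Coefficient matrix A = [[18, -42], [7, -17]].
Characteristic polynomial det(A - λI) = λ^2 - λ - 12 = 0.
Eigenvalues λ = -3, 4.
For λ=-3: (A-λI) row 1 is [21, -42], so an eigenvector is (2, 1).
For λ=4: (A-λI) row 1 is [14, -42], so an eigenvector is (-3, -1).
General solution: K_1e^(-3t)(2,1) + K_2e^(4t)(-3,-1).

x(t) = 2K_1e^(-3t) - 3K_2e^(4t), z(t) = K_1e^(-3t) - K_2e^(4t)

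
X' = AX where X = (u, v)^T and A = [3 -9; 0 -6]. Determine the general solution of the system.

Coefficient matrix A = [[3, -9], [0, -6]].
Characteristic polynomial det(A - λI) = λ^2 + 3λ - 18 = 0.
Eigenvalues λ = 3, -6.
For λ=3: (A-λI) row 1 is [0, -9], so an eigenvector is (-1, 0).
For λ=-6: (A-λI) row 1 is [9, -9], so an eigenvector is (1, 1).
General solution: C_1e^(3t)(-1,0) + C_2e^(-6t)(1,1).

u(t) = -C_1e^(3t) + C_2e^(-6t), v(t) = C_2e^(-6t)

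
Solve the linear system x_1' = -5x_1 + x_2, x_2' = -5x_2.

x_1(t) = c_1e^(-5t) + c_2te^(-5t) + 2c_2e^(-5t), x_2(t) = c_2e^(-5t)

Coefficient matrix A = [[-5, 1], [0, -5]].
Characteristic polynomial det(A - λI) = λ^2 + 10λ + 25 = 0.
Single eigenvalue λ = -5 with algebraic multiplicity 2.
Eigenvector v = (1,0); generalized eigenvector w with (A-λI)w=v is (2,1).
General solution: e^(-5t)[c_1·v + c_2·(t·v + w)].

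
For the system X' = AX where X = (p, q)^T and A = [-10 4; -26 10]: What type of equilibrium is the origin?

center

A = [[-10,4],[-26,10]]; det(A-λI) = λ^2 + 4.
λ = 0 ± 2i: zero real part.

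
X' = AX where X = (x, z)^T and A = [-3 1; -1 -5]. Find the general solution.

x(t) = -K_1e^(-4t) - K_2te^(-4t) - 2K_2e^(-4t), z(t) = K_1e^(-4t) + K_2te^(-4t) + K_2e^(-4t)

Coefficient matrix A = [[-3, 1], [-1, -5]].
Characteristic polynomial det(A - λI) = λ^2 + 8λ + 16 = 0.
Single eigenvalue λ = -4 with algebraic multiplicity 2.
Eigenvector v = (-1,1); generalized eigenvector w with (A-λI)w=v is (-2,1).
General solution: e^(-4t)[K_1·v + K_2·(t·v + w)].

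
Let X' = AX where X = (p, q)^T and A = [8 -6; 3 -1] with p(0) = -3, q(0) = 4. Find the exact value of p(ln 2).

A = [[8,-6],[3,-1]]; eigenvalues λ = 2, 5.
Eigenvectors: (-1,-1) for λ=2, (-2,-1) for λ=5.
From the initial condition, c_1 = -11, c_2 = 7.
p(ln 2) = (-11)(2^2)(-1) + (7)(2^5)(-2) = -404.

-404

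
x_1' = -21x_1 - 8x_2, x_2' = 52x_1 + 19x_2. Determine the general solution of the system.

x_1(t) = -C_1e^(-t)sin(4t) + C_1e^(-t)cos(4t) + C_2e^(-t)sin(4t) + C_2e^(-t)cos(4t), x_2(t) = 3C_1e^(-t)sin(4t) - 2C_1e^(-t)cos(4t) - 2C_2e^(-t)sin(4t) - 3C_2e^(-t)cos(4t)

Coefficient matrix A = [[-21, -8], [52, 19]].
Characteristic polynomial det(A - λI) = λ^2 + 2λ + 17 = 0.
Eigenvalues λ = -1 ± 4i (complex conjugate pair).
For λ=-1+4i: an eigenvector is (1,-2) - i(-1,3) = (1 + i, -2 - 3i).
A real fundamental pair from Re and Im of e^((-1+4i)t)v: X_1 = e^(-t)(cos(4t)·(1,-2) + sin(4t)·(-1,3)), X_2 = e^(-t)(sin(4t)·(1,-2) - cos(4t)·(-1,3)).
General solution: C_1X_1 + C_2X_2.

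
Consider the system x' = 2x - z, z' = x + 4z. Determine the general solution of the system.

x(t) = c_1e^(3t) + c_2te^(3t) - c_2e^(3t), z(t) = -c_1e^(3t) - c_2te^(3t)

Coefficient matrix A = [[2, -1], [1, 4]].
Characteristic polynomial det(A - λI) = λ^2 - 6λ + 9 = 0.
Single eigenvalue λ = 3 with algebraic multiplicity 2.
Eigenvector v = (1,-1); generalized eigenvector w with (A-λI)w=v is (-1,0).
General solution: e^(3t)[c_1·v + c_2·(t·v + w)].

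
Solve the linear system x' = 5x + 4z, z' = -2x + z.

Coefficient matrix A = [[5, 4], [-2, 1]].
Characteristic polynomial det(A - λI) = λ^2 - 6λ + 13 = 0.
Eigenvalues λ = 3 ± 2i (complex conjugate pair).
For λ=3+2i: an eigenvector is (1,0) - i(1,-1) = (1 - i, 0 + i).
A real fundamental pair from Re and Im of e^((3+2i)t)v: X_1 = e^(3t)(cos(2t)·(1,0) + sin(2t)·(1,-1)), X_2 = e^(3t)(sin(2t)·(1,0) - cos(2t)·(1,-1)).
General solution: K_1X_1 + K_2X_2.

x(t) = K_1e^(3t)sin(2t) + K_1e^(3t)cos(2t) + K_2e^(3t)sin(2t) - K_2e^(3t)cos(2t), z(t) = -K_1e^(3t)sin(2t) + K_2e^(3t)cos(2t)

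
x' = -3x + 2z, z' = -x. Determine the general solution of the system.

x(t) = -2C_1e^(-2t) + C_2e^(-t), z(t) = -C_1e^(-2t) + C_2e^(-t)

Coefficient matrix A = [[-3, 2], [-1, 0]].
Characteristic polynomial det(A - λI) = λ^2 + 3λ + 2 = 0.
Eigenvalues λ = -2, -1.
For λ=-2: (A-λI) row 1 is [-1, 2], so an eigenvector is (-2, -1).
For λ=-1: (A-λI) row 1 is [-2, 2], so an eigenvector is (1, 1).
General solution: C_1e^(-2t)(-2,-1) + C_2e^(-t)(1,1).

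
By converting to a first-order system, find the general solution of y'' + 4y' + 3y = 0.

Let x_1 = y, x_2 = y'. Then x_1' = x_2 and x_2' = -3x_1 - 4x_2.
A = [[0,1],[-3,-4]]; det(A-λI) = λ^2 + 4λ + 3.
Eigenvalues λ = -1, -3 with eigenvectors (1,-1), (1,-3).

y(t) = c_1e^(-t) + c_2e^(-3t)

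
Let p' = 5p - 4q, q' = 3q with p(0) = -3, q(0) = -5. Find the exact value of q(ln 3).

-135

A = [[5,-4],[0,3]]; eigenvalues λ = 3, 5.
Eigenvectors: (-2,-1) for λ=3, (1,0) for λ=5.
From the initial condition, c_1 = 5, c_2 = 7.
q(ln 3) = (5)(3^3)(-1) + (7)(3^5)(0) = -135.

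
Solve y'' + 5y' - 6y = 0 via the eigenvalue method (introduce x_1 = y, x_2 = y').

y(t) = K_1e^(t) + K_2e^(-6t)

Let x_1 = y, x_2 = y'. Then x_1' = x_2 and x_2' = 6x_1 - 5x_2.
A = [[0,1],[6,-5]]; det(A-λI) = λ^2 + 5λ - 6.
Eigenvalues λ = 1, -6 with eigenvectors (1,1), (1,-6).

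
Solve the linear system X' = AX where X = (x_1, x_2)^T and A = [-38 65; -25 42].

x_1(t) = 2K_1e^(2t)sin(5t) + 3K_1e^(2t)cos(5t) + 3K_2e^(2t)sin(5t) - 2K_2e^(2t)cos(5t), x_2(t) = K_1e^(2t)sin(5t) + 2K_1e^(2t)cos(5t) + 2K_2e^(2t)sin(5t) - K_2e^(2t)cos(5t)

Coefficient matrix A = [[-38, 65], [-25, 42]].
Characteristic polynomial det(A - λI) = λ^2 - 4λ + 29 = 0.
Eigenvalues λ = 2 ± 5i (complex conjugate pair).
For λ=2+5i: an eigenvector is (3,2) - i(2,1) = (3 - 2i, 2 - i).
A real fundamental pair from Re and Im of e^((2+5i)t)v: X_1 = e^(2t)(cos(5t)·(3,2) + sin(5t)·(2,1)), X_2 = e^(2t)(sin(5t)·(3,2) - cos(5t)·(2,1)).
General solution: K_1X_1 + K_2X_2.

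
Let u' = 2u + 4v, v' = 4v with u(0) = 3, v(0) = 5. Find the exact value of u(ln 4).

2448

A = [[2,4],[0,4]]; eigenvalues λ = 2, 4.
Eigenvectors: (-1,0) for λ=2, (2,1) for λ=4.
From the initial condition, c_1 = 7, c_2 = 5.
u(ln 4) = (7)(4^2)(-1) + (5)(4^4)(2) = 2448.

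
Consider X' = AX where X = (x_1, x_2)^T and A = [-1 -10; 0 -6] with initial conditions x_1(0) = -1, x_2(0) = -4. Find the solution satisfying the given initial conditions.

x_1(t) = 7e^(-t) - 8e^(-6t), x_2(t) = -4e^(-6t)

Coefficient matrix A = [[-1, -10], [0, -6]].
Characteristic polynomial det(A - λI) = λ^2 + 7λ + 6 = 0.
Eigenvalues λ = -6, -1.
For λ=-6: (A-λI) row 1 is [5, -10], so an eigenvector is (2, 1).
For λ=-1: (A-λI) row 1 is [0, -10], so an eigenvector is (1, 0).
General solution: c_1e^(-6t)(2,1) + c_2e^(-t)(1,0).
Applying x_1(0)=-1, x_2(0)=-4 gives c_1=-4, c_2=7.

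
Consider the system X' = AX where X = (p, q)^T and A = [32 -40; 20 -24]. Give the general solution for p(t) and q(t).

p(t) = C_1e^(4t)sin(4t) + 3C_1e^(4t)cos(4t) + 3C_2e^(4t)sin(4t) - C_2e^(4t)cos(4t), q(t) = C_1e^(4t)sin(4t) + 2C_1e^(4t)cos(4t) + 2C_2e^(4t)sin(4t) - C_2e^(4t)cos(4t)

Coefficient matrix A = [[32, -40], [20, -24]].
Characteristic polynomial det(A - λI) = λ^2 - 8λ + 32 = 0.
Eigenvalues λ = 4 ± 4i (complex conjugate pair).
For λ=4+4i: an eigenvector is (3,2) - i(1,1) = (3 - i, 2 - i).
A real fundamental pair from Re and Im of e^((4+4i)t)v: X_1 = e^(4t)(cos(4t)·(3,2) + sin(4t)·(1,1)), X_2 = e^(4t)(sin(4t)·(3,2) - cos(4t)·(1,1)).
General solution: C_1X_1 + C_2X_2.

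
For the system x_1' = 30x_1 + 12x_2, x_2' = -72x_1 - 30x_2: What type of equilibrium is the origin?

A = [[30,12],[-72,-30]]; det(A-λI) = λ^2 - 36.
λ = -6, 6: opposite signs.

saddle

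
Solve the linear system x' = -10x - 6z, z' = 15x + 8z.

x(t) = K_1e^(-t)sin(3t) - K_1e^(-t)cos(3t) - K_2e^(-t)sin(3t) - K_2e^(-t)cos(3t), z(t) = -2K_1e^(-t)sin(3t) + K_1e^(-t)cos(3t) + K_2e^(-t)sin(3t) + 2K_2e^(-t)cos(3t)

Coefficient matrix A = [[-10, -6], [15, 8]].
Characteristic polynomial det(A - λI) = λ^2 + 2λ + 10 = 0.
Eigenvalues λ = -1 ± 3i (complex conjugate pair).
For λ=-1+3i: an eigenvector is (-1,1) - i(1,-2) = (-1 - i, 1 + 2i).
A real fundamental pair from Re and Im of e^((-1+3i)t)v: X_1 = e^(-t)(cos(3t)·(-1,1) + sin(3t)·(1,-2)), X_2 = e^(-t)(sin(3t)·(-1,1) - cos(3t)·(1,-2)).
General solution: K_1X_1 + K_2X_2.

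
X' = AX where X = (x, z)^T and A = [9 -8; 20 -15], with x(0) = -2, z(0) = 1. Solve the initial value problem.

x(t) = -8e^(-3t)sin(4t) - 2e^(-3t)cos(4t), z(t) = -13e^(-3t)sin(4t) + e^(-3t)cos(4t)

Coefficient matrix A = [[9, -8], [20, -15]].
Characteristic polynomial det(A - λI) = λ^2 + 6λ + 25 = 0.
Eigenvalues λ = -3 ± 4i (complex conjugate pair).
For λ=-3+4i: an eigenvector is (-1,-1) - i(-1,-2) = (-1 + i, -1 + 2i).
A real fundamental pair from Re and Im of e^((-3+4i)t)v: X_1 = e^(-3t)(cos(4t)·(-1,-1) + sin(4t)·(-1,-2)), X_2 = e^(-3t)(sin(4t)·(-1,-1) - cos(4t)·(-1,-2)).
General solution: K_1X_1 + K_2X_2.
Applying x(0)=-2, z(0)=1 gives K_1=5, K_2=3.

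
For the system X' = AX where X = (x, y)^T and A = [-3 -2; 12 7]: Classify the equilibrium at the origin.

A = [[-3,-2],[12,7]]; det(A-λI) = λ^2 - 4λ + 3.
λ = 1, 3: both positive.

unstable node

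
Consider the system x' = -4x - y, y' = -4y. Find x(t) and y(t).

x(t) = C_1e^(-4t) + C_2te^(-4t) - 3C_2e^(-4t), y(t) = -C_2e^(-4t)

Coefficient matrix A = [[-4, -1], [0, -4]].
Characteristic polynomial det(A - λI) = λ^2 + 8λ + 16 = 0.
Single eigenvalue λ = -4 with algebraic multiplicity 2.
Eigenvector v = (1,0); generalized eigenvector w with (A-λI)w=v is (-3,-1).
General solution: e^(-4t)[C_1·v + C_2·(t·v + w)].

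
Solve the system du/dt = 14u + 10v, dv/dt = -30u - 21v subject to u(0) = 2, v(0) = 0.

Coefficient matrix A = [[14, 10], [-30, -21]].
Characteristic polynomial det(A - λI) = λ^2 + 7λ + 6 = 0.
Eigenvalues λ = -6, -1.
For λ=-6: (A-λI) row 1 is [20, 10], so an eigenvector is (-1, 2).
For λ=-1: (A-λI) row 1 is [15, 10], so an eigenvector is (2, -3).
General solution: C_1e^(-6t)(-1,2) + C_2e^(-t)(2,-3).
Applying u(0)=2, v(0)=0 gives C_1=6, C_2=4.

u(t) = 8e^(-t) - 6e^(-6t), v(t) = -12e^(-t) + 12e^(-6t)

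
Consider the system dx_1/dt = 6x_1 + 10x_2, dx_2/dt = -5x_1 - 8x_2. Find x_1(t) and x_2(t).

Coefficient matrix A = [[6, 10], [-5, -8]].
Characteristic polynomial det(A - λI) = λ^2 + 2λ + 2 = 0.
Eigenvalues λ = -1 ± i (complex conjugate pair).
For λ=-1+i: an eigenvector is (1,-1) - i(-3,2) = (1 + 3i, -1 - 2i).
A real fundamental pair from Re and Im of e^((-1+i)t)v: X_1 = e^(-t)(cos(t)·(1,-1) + sin(t)·(-3,2)), X_2 = e^(-t)(sin(t)·(1,-1) - cos(t)·(-3,2)).
General solution: C_1X_1 + C_2X_2.

x_1(t) = -3C_1e^(-t)sin(t) + C_1e^(-t)cos(t) + C_2e^(-t)sin(t) + 3C_2e^(-t)cos(t), x_2(t) = 2C_1e^(-t)sin(t) - C_1e^(-t)cos(t) - C_2e^(-t)sin(t) - 2C_2e^(-t)cos(t)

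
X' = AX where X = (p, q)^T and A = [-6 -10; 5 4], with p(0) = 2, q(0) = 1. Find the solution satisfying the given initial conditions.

Coefficient matrix A = [[-6, -10], [5, 4]].
Characteristic polynomial det(A - λI) = λ^2 + 2λ + 26 = 0.
Eigenvalues λ = -1 ± 5i (complex conjugate pair).
For λ=-1+5i: an eigenvector is (1,-1) - i(1,0) = (1 - i, -1).
A real fundamental pair from Re and Im of e^((-1+5i)t)v: X_1 = e^(-t)(cos(5t)·(1,-1) + sin(5t)·(1,0)), X_2 = e^(-t)(sin(5t)·(1,-1) - cos(5t)·(1,0)).
General solution: C_1X_1 + C_2X_2.
Applying p(0)=2, q(0)=1 gives C_1=-1, C_2=-3.

p(t) = -4e^(-t)sin(5t) + 2e^(-t)cos(5t), q(t) = 3e^(-t)sin(5t) + e^(-t)cos(5t)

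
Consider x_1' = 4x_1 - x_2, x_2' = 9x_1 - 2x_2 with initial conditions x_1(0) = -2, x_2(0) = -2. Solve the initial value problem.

Coefficient matrix A = [[4, -1], [9, -2]].
Characteristic polynomial det(A - λI) = λ^2 - 2λ + 1 = 0.
Single eigenvalue λ = 1 with algebraic multiplicity 2.
Eigenvector v = (-1,-3); generalized eigenvector w with (A-λI)w=v is (0,1).
General solution: e^(t)[C_1·v + C_2·(t·v + w)].
Applying x_1(0)=-2, x_2(0)=-2 gives C_1=2, C_2=4.

x_1(t) = -4te^(t) - 2e^(t), x_2(t) = -12te^(t) - 2e^(t)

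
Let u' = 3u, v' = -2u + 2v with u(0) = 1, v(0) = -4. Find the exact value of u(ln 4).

64

A = [[3,0],[-2,2]]; eigenvalues λ = 3, 2.
Eigenvectors: (1,-2) for λ=3, (0,1) for λ=2.
From the initial condition, c_1 = 1, c_2 = -2.
u(ln 4) = (1)(4^3)(1) + (-2)(4^2)(0) = 64.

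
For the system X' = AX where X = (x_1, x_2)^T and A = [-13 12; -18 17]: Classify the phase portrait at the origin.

saddle

A = [[-13,12],[-18,17]]; det(A-λI) = λ^2 - 4λ - 5.
λ = -1, 5: opposite signs.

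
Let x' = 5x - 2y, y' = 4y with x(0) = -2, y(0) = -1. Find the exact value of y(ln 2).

-16

A = [[5,-2],[0,4]]; eigenvalues λ = 5, 4.
Eigenvectors: (1,0) for λ=5, (-2,-1) for λ=4.
From the initial condition, c_1 = 0, c_2 = 1.
y(ln 2) = (0)(2^5)(0) + (1)(2^4)(-1) = -16.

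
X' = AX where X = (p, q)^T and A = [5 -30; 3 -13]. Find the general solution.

p(t) = K_1e^(-4t)sin(3t) - 3K_1e^(-4t)cos(3t) - 3K_2e^(-4t)sin(3t) - K_2e^(-4t)cos(3t), q(t) = -K_1e^(-4t)cos(3t) - K_2e^(-4t)sin(3t)

Coefficient matrix A = [[5, -30], [3, -13]].
Characteristic polynomial det(A - λI) = λ^2 + 8λ + 25 = 0.
Eigenvalues λ = -4 ± 3i (complex conjugate pair).
For λ=-4+3i: an eigenvector is (-3,-1) - i(1,0) = (-3 - i, -1).
A real fundamental pair from Re and Im of e^((-4+3i)t)v: X_1 = e^(-4t)(cos(3t)·(-3,-1) + sin(3t)·(1,0)), X_2 = e^(-4t)(sin(3t)·(-3,-1) - cos(3t)·(1,0)).
General solution: K_1X_1 + K_2X_2.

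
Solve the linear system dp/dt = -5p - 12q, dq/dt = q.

p(t) = -K_1e^(-5t) - 2K_2e^(t), q(t) = K_2e^(t)

Coefficient matrix A = [[-5, -12], [0, 1]].
Characteristic polynomial det(A - λI) = λ^2 + 4λ - 5 = 0.
Eigenvalues λ = -5, 1.
For λ=-5: (A-λI) row 1 is [0, -12], so an eigenvector is (-1, 0).
For λ=1: (A-λI) row 1 is [-6, -12], so an eigenvector is (-2, 1).
General solution: K_1e^(-5t)(-1,0) + K_2e^(t)(-2,1).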